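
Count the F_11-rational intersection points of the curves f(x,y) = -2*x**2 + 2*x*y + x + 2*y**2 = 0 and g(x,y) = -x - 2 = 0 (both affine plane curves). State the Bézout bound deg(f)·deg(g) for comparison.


Common zeros: ∅; count = 0; Bézout bound = 2.

deg(f) = 2, deg(g) = 1, so Bézout bound = 2.
Scan x ∈ F_11. For each x, list the y ∈ F_11 with f(x, y) ≡ 0 and those with g(x, y) ≡ 0 (mod 11); the common zeros in that column are the intersection.
  x = 0: f ≡ 0 at y ∈ {0}; g ≡ 0 at y ∈ ∅; common: ∅.
  x = 1: f ≡ 0 at y ∈ {2, 8}; g ≡ 0 at y ∈ ∅; common: ∅.
  x = 2: f ≡ 0 at y ∈ {1, 8}; g ≡ 0 at y ∈ ∅; common: ∅.
  x = 3: f ≡ 0 at y ∈ ∅; g ≡ 0 at y ∈ ∅; common: ∅.
  x = 4: f ≡ 0 at y ∈ ∅; g ≡ 0 at y ∈ ∅; common: ∅.
  x = 5: f ≡ 0 at y ∈ {1, 5}; g ≡ 0 at y ∈ ∅; common: ∅.
  x = 6: f ≡ 0 at y ∈ {0, 5}; g ≡ 0 at y ∈ ∅; common: ∅.
  x = 7: f ≡ 0 at y ∈ {2}; g ≡ 0 at y ∈ ∅; common: ∅.
  x = 8: f ≡ 0 at y ∈ ∅; g ≡ 0 at y ∈ ∅; common: ∅.
  x = 9: f ≡ 0 at y ∈ ∅; g ≡ 0 at y ∈ {0, 1, 2, 3, 4, 5, 6, 7, 8, 9, 10}; common: ∅.
  x = 10: f ≡ 0 at y ∈ ∅; g ≡ 0 at y ∈ ∅; common: ∅.
Collecting: common zeros = ∅, so the count is 0.
Comparison with the Bézout bound: 0 ≤ 2 = deg(f)·deg(g), as expected for curves with no common component (the affine F_11-count falls short of the bound because intersections may lie at infinity, over extension fields, or carry multiplicity).


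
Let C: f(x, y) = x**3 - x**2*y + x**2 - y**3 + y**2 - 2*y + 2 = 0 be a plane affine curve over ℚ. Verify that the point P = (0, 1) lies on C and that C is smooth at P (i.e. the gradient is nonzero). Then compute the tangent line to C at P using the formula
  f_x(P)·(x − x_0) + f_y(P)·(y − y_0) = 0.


Tangent line at P: 3 - 3*y = 0.

Step 1: f(0, 1) = 0, so P lies on C.
Step 2: partial derivatives
  f_x(x, y) = 3*x**2 - 2*x*y + 2*x, f_y(x, y) = -x**2 - 3*y**2 + 2*y - 2.
  f_x(P) = 0, f_y(P) = -3 (gradient nonzero, so P is smooth).
Step 3: tangent line at P: 0·(x − 0) + -3·(y − 1) = 0.
Expanding: 3 - 3*y = 0.


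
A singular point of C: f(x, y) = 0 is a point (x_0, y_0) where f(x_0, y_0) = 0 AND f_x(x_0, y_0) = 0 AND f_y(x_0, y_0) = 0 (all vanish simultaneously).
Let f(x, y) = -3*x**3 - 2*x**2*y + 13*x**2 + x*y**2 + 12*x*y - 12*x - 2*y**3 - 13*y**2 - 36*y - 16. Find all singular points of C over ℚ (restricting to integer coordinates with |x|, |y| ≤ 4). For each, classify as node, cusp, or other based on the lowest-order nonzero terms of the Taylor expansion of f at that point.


Singular points: {(2, -2)}; classification: node.

Compute partial derivatives:
  f_x = -9*x**2 - 4*x*y + 26*x + y**2 + 12*y - 12.
  f_y = -2*x**2 + 2*x*y + 12*x - 6*y**2 - 26*y - 36.
Scan x_0 ∈ {−4, ..., 4}. For each x_0, f_y(x_0, y) is a polynomial in y; find its integer roots y ∈ {−4, ..., 4}, then test f_x and f at those candidates.
  x = -4: f_y(-4, y) = -6*y**2 - 34*y - 116; no integer root y with |y| ≤ 4.
  x = -3: f_y(-3, y) = -6*y**2 - 32*y - 90; no integer root y with |y| ≤ 4.
  x = -2: f_y(-2, y) = -6*y**2 - 30*y - 68; no integer root y with |y| ≤ 4.
  x = -1: f_y(-1, y) = -6*y**2 - 28*y - 50; no integer root y with |y| ≤ 4.
  x = 0: f_y(0, y) = -6*y**2 - 26*y - 36; no integer root y with |y| ≤ 4.
  x = 1: f_y(1, y) = -6*y**2 - 24*y - 26; no integer root y with |y| ≤ 4.
  x = 2: f_y(2, y) = -6*y**2 - 22*y - 20; vanishes at y ∈ {-2}. (2, -2): f_x = 0, f = 0 — SINGULAR.
  x = 3: f_y(3, y) = -6*y**2 - 20*y - 18; no integer root y with |y| ≤ 4.
  x = 4: f_y(4, y) = -6*y**2 - 18*y - 20; no integer root y with |y| ≤ 4.
Only singular point on the grid: (2, -2).
Classify: substitute x = 2 + u, y = -2 + v and expand: f = -3*u**3 - 2*u**2*v - u**2 + u*v**2 - 2*v**3 + v**2.
No constant or linear terms (consistent with a singular point). Quadratic part: -u**2 + v**2. Cubic part: -3*u**3 - 2*u**2*v + u*v**2 - 2*v**3.
The quadratic part v**2 - u**2 = (v − u)(v + u) splits into two distinct linear factors, so there are two distinct tangent lines y − -2 = ±(x − 2) — this is a node (ordinary double point).
Classification: node.


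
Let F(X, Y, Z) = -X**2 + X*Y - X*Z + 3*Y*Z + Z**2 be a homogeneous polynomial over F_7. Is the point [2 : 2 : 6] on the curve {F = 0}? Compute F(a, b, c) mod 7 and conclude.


F(2,2,6) ≡ 4 (mod 7); P is NOT on the curve.

Evaluate F(2, 2, 6) term-by-term (mod 7).
  -X**2 ↦ -1·4·1·1 = -4
  X*Y ↦ 1·2·2·1 = 4
  -X*Z ↦ -1·2·1·6 = -12
  3*Y*Z ↦ 3·1·2·6 = 36
  Z**2 ↦ 1·1·1·36 = 36
Sum: F(2, 2, 6) = (-4) + (4) + (-12) + (36) + (36) = 60.
Reducing mod 7: 60 ≡ 4 (mod 7).
Since F(a, b, c) ≡ 4 ≠ 0 (mod 7), P does NOT lie on the curve.


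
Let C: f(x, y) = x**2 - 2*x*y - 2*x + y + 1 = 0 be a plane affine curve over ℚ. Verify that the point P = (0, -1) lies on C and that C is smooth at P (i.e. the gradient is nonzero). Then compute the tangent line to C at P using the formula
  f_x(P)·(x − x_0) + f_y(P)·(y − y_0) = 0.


Tangent line at P: y + 1 = 0.

Step 1: f(0, -1) = 0, so P lies on C.
Step 2: partial derivatives
  f_x(x, y) = 2*x - 2*y - 2, f_y(x, y) = 1 - 2*x.
  f_x(P) = 0, f_y(P) = 1 (gradient nonzero, so P is smooth).
Step 3: tangent line at P: 0·(x − 0) + 1·(y − -1) = 0.
Expanding: y + 1 = 0.


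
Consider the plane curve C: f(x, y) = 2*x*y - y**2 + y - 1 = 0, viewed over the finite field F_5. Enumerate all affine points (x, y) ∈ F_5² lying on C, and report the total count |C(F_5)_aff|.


Affine F_5-points: {(1, 4), (2, 2), (2, 3), (3, 1)}; count = 4.

For each of the 25 pairs (x, y) ∈ F_5², evaluate f(x, y) mod 5. Record the zeros.
  x = 0: [0↦4, 1↦4, 2↦2, 3↦3, 4↦2]  zeros at y ∈ ∅
  x = 1: [0↦4, 1↦1, 2↦1, 3↦4, 4↦0]  zeros at y ∈ {4}
  x = 2: [0↦4, 1↦3, 2↦0, 3↦0, 4↦3]  zeros at y ∈ {2, 3}
  x = 3: [0↦4, 1↦0, 2↦4, 3↦1, 4↦1]  zeros at y ∈ {1}
  x = 4: [0↦4, 1↦2, 2↦3, 3↦2, 4↦4]  zeros at y ∈ ∅
Collecting zeros: affine points = {(1, 4), (2, 2), (2, 3), (3, 1)}.
Total count |C(F_5)_aff| = 4.


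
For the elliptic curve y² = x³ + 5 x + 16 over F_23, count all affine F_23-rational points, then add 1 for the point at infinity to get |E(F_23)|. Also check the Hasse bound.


Affine points = {(0, 4), (0, 19), (3, 9), (3, 14), (4, 10), (4, 13), (6, 3), (6, 20), (7, 7), (7, 16), (8, 4), (8, 19), (9, 10), (9, 13), (10, 10), (10, 13), (13, 1), (13, 22), (14, 1), (14, 22), (15, 4), (15, 19), (16, 11), (16, 12), (17, 0), (18, 2), (18, 21), (19, 1), (19, 22)}; affine count = 29; |E(F_23)| = 30.

Discriminant check: Δ ∝ 4a³ + 27b² = 4·5³ + 27·16² = 4·125 + 27·256 ≡ 6 (mod 23). Nonzero ⇒ E is nonsingular.
For each x ∈ F_23, compute rhs = x³ + 5·x + 16 mod 23, then count y ∈ F_23 with y² ≡ rhs.
  x = 0: rhs = 16, matching y values: 4, 19 (2 points).
  x = 1: rhs = 22, matching y values: none (0 points).
  x = 2: rhs = 11, matching y values: none (0 points).
  x = 3: rhs = 12, matching y values: 9, 14 (2 points).
  x = 4: rhs = 8, matching y values: 10, 13 (2 points).
  x = 5: rhs = 5, matching y values: none (0 points).
  x = 6: rhs = 9, matching y values: 3, 20 (2 points).
  x = 7: rhs = 3, matching y values: 7, 16 (2 points).
  x = 8: rhs = 16, matching y values: 4, 19 (2 points).
  x = 9: rhs = 8, matching y values: 10, 13 (2 points).
  x = 10: rhs = 8, matching y values: 10, 13 (2 points).
  x = 11: rhs = 22, matching y values: none (0 points).
  x = 12: rhs = 10, matching y values: none (0 points).
  x = 13: rhs = 1, matching y values: 1, 22 (2 points).
  x = 14: rhs = 1, matching y values: 1, 22 (2 points).
  x = 15: rhs = 16, matching y values: 4, 19 (2 points).
  x = 16: rhs = 6, matching y values: 11, 12 (2 points).
  x = 17: rhs = 0, matching y values: 0 (1 points).
  x = 18: rhs = 4, matching y values: 2, 21 (2 points).
  x = 19: rhs = 1, matching y values: 1, 22 (2 points).
  x = 20: rhs = 20, matching y values: none (0 points).
  x = 21: rhs = 21, matching y values: none (0 points).
  x = 22: rhs = 10, matching y values: none (0 points).
Total affine count: 29.
Full point count |E(F_23)| = 29 + 1 = 30.
Hasse bound: |30 − (23+1)| = |6| = 6 ≤ 2√23 ≈ 9.5917 ✓.


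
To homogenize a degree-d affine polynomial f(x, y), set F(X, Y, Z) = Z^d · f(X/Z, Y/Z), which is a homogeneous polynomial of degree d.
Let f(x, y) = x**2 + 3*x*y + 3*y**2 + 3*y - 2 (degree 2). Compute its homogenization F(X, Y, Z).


F(X, Y, Z) = X**2 + 3*X*Y + 3*Y**2 + 3*Y*Z - 2*Z**2

deg(f) = 2.
Substitute x = X/Z, y = Y/Z into f, then multiply by Z^2.
  monomial 1·x^2·y^0 ↦ 1·X^2·Y^0·Z^0.
  monomial 3·x^1·y^1 ↦ 3·X^1·Y^1·Z^0.
  monomial 3·x^0·y^2 ↦ 3·X^0·Y^2·Z^0.
  monomial 3·x^0·y^1 ↦ 3·X^0·Y^1·Z^1.
  monomial -2·x^0·y^0 ↦ -2·X^0·Y^0·Z^2.
Collecting: F(X, Y, Z) = X**2 + 3*X*Y + 3*Y**2 + 3*Y*Z - 2*Z**2.


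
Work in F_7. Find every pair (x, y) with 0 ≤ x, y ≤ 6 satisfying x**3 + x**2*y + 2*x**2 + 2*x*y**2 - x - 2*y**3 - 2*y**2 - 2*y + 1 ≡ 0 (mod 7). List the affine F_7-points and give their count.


Affine F_7-points: {(0, 3), (1, 1), (1, 5), (2, 5), (3, 4), (3, 6), (4, 5)}; count = 7.

For each of the 49 pairs (x, y) ∈ F_7², evaluate f(x, y) mod 7. Record the zeros.
  x = 0: [0↦1, 1↦2, 2↦1, 3↦0, 4↦1, 5↦6, 6↦3]  zeros at y ∈ {3}
  x = 1: [0↦3, 1↦0, 2↦6, 3↦2, 4↦4, 5↦0, 6↦6]  zeros at y ∈ {1, 5}
  x = 2: [0↦1, 1↦3, 2↦4, 3↦6, 4↦4, 5↦0, 6↦3]  zeros at y ∈ {5}
  x = 3: [0↦1, 1↦3, 2↦1, 3↦4, 4↦0, 5↦5, 6↦0]  zeros at y ∈ {4, 6}
  x = 4: [0↦2, 1↦6, 2↦3, 3↦2, 4↦5, 5↦0, 6↦3]  zeros at y ∈ {5}
  x = 5: [0↦3, 1↦4, 2↦2, 3↦6, 4↦4, 5↦5, 6↦4]  zeros at y ∈ ∅
  x = 6: [0↦3, 1↦3, 2↦4, 3↦1, 4↦3, 5↦5, 6↦2]  zeros at y ∈ ∅
Collecting zeros: affine points = {(0, 3), (1, 1), (1, 5), (2, 5), (3, 4), (3, 6), (4, 5)}.
Total count |C(F_7)_aff| = 7.


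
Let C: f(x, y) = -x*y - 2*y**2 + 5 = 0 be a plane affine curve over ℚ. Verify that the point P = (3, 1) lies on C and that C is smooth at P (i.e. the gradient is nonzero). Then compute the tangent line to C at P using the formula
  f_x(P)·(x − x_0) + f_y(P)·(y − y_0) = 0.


Tangent line at P: -x - 7*y + 10 = 0.

Step 1: f(3, 1) = 0, so P lies on C.
Step 2: partial derivatives
  f_x(x, y) = -y, f_y(x, y) = -x - 4*y.
  f_x(P) = -1, f_y(P) = -7 (gradient nonzero, so P is smooth).
Step 3: tangent line at P: -1·(x − 3) + -7·(y − 1) = 0.
Expanding: -x - 7*y + 10 = 0.


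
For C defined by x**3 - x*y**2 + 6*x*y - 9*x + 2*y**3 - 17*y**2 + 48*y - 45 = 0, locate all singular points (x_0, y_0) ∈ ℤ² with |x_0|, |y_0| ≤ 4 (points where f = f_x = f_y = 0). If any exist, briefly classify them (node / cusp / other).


Singular points: {(0, 3)}; classification: cusp.

Compute partial derivatives:
  f_x = 3*x**2 - y**2 + 6*y - 9.
  f_y = -2*x*y + 6*x + 6*y**2 - 34*y + 48.
Scan x_0 ∈ {−4, ..., 4}. For each x_0, f_y(x_0, y) is a polynomial in y; find its integer roots y ∈ {−4, ..., 4}, then test f_x and f at those candidates.
  x = -4: f_y(-4, y) = 6*y**2 - 26*y + 24; vanishes at y ∈ {3}. (-4, 3): f_x = 48 ≠ 0.
  x = -3: f_y(-3, y) = 6*y**2 - 28*y + 30; vanishes at y ∈ {3}. (-3, 3): f_x = 27 ≠ 0.
  x = -2: f_y(-2, y) = 6*y**2 - 30*y + 36; vanishes at y ∈ {2, 3}. (-2, 2): f_x = 11 ≠ 0; (-2, 3): f_x = 12 ≠ 0.
  x = -1: f_y(-1, y) = 6*y**2 - 32*y + 42; vanishes at y ∈ {3}. (-1, 3): f_x = 3 ≠ 0.
  x = 0: f_y(0, y) = 6*y**2 - 34*y + 48; vanishes at y ∈ {3}. (0, 3): f_x = 0, f = 0 — SINGULAR.
  x = 1: f_y(1, y) = 6*y**2 - 36*y + 54; vanishes at y ∈ {3}. (1, 3): f_x = 3 ≠ 0.
  x = 2: f_y(2, y) = 6*y**2 - 38*y + 60; vanishes at y ∈ {3}. (2, 3): f_x = 12 ≠ 0.
  x = 3: f_y(3, y) = 6*y**2 - 40*y + 66; vanishes at y ∈ {3}. (3, 3): f_x = 27 ≠ 0.
  x = 4: f_y(4, y) = 6*y**2 - 42*y + 72; vanishes at y ∈ {3, 4}. (4, 3): f_x = 48 ≠ 0; (4, 4): f_x = 47 ≠ 0.
Only singular point on the grid: (0, 3).
Classify: substitute x = 0 + u, y = 3 + v and expand: f = u**3 - u*v**2 + 2*v**3 + v**2.
No constant or linear terms (consistent with a singular point). Quadratic part: v**2. Cubic part: u**3 - u*v**2 + 2*v**3.
The quadratic part v**2 is a perfect square, so there is a single (double) tangent line v = 0, i.e. y = 3. Restricting the cubic part to that line (v = 0) leaves u**3 ≠ 0, so f is not divisible by v and the branch is v² ≈ -u**3 to lowest order — this is a cusp.
Classification: cusp.


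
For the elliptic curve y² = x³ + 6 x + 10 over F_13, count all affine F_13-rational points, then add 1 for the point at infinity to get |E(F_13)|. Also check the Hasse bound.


Affine points = {(0, 6), (0, 7), (1, 2), (1, 11), (2, 2), (2, 11), (3, 4), (3, 9), (5, 3), (5, 10), (9, 0), (10, 2), (10, 11), (11, 4), (11, 9), (12, 4), (12, 9)}; affine count = 17; |E(F_13)| = 18.

Discriminant check: Δ ∝ 4a³ + 27b² = 4·6³ + 27·10² = 4·216 + 27·100 ≡ 2 (mod 13). Nonzero ⇒ E is nonsingular.
For each x ∈ F_13, compute rhs = x³ + 6·x + 10 mod 13, then count y ∈ F_13 with y² ≡ rhs.
  x = 0: rhs = 10, matching y values: 6, 7 (2 points).
  x = 1: rhs = 4, matching y values: 2, 11 (2 points).
  x = 2: rhs = 4, matching y values: 2, 11 (2 points).
  x = 3: rhs = 3, matching y values: 4, 9 (2 points).
  x = 4: rhs = 7, matching y values: none (0 points).
  x = 5: rhs = 9, matching y values: 3, 10 (2 points).
  x = 6: rhs = 2, matching y values: none (0 points).
  x = 7: rhs = 5, matching y values: none (0 points).
  x = 8: rhs = 11, matching y values: none (0 points).
  x = 9: rhs = 0, matching y values: 0 (1 points).
  x = 10: rhs = 4, matching y values: 2, 11 (2 points).
  x = 11: rhs = 3, matching y values: 4, 9 (2 points).
  x = 12: rhs = 3, matching y values: 4, 9 (2 points).
Total affine count: 17.
Full point count |E(F_13)| = 17 + 1 = 18.
Hasse bound: |18 − (13+1)| = |4| = 4 ≤ 2√13 ≈ 7.2111 ✓.


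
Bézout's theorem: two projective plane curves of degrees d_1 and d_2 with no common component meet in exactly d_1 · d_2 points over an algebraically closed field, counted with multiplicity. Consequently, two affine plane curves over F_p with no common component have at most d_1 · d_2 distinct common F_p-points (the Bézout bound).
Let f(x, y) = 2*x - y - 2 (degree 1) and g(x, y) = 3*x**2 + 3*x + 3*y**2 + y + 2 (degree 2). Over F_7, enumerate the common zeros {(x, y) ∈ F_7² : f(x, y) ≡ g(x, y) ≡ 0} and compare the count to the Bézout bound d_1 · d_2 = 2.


Common zeros: ∅; count = 0; Bézout bound = 2.

deg(f) = 1, deg(g) = 2, so Bézout bound = 2.
Scan x ∈ F_7. For each x, list the y ∈ F_7 with f(x, y) ≡ 0 and those with g(x, y) ≡ 0 (mod 7); the common zeros in that column are the intersection.
  x = 0: f ≡ 0 at y ∈ {5}; g ≡ 0 at y ∈ ∅; common: ∅.
  x = 1: f ≡ 0 at y ∈ {0}; g ≡ 0 at y ∈ ∅; common: ∅.
  x = 2: f ≡ 0 at y ∈ {2}; g ≡ 0 at y ∈ ∅; common: ∅.
  x = 3: f ≡ 0 at y ∈ {4}; g ≡ 0 at y ∈ {1}; common: ∅.
  x = 4: f ≡ 0 at y ∈ {6}; g ≡ 0 at y ∈ ∅; common: ∅.
  x = 5: f ≡ 0 at y ∈ {1}; g ≡ 0 at y ∈ ∅; common: ∅.
  x = 6: f ≡ 0 at y ∈ {3}; g ≡ 0 at y ∈ ∅; common: ∅.
Collecting: common zeros = ∅, so the count is 0.
Comparison with the Bézout bound: 0 ≤ 2 = deg(f)·deg(g), as expected for curves with no common component (the affine F_7-count falls short of the bound because intersections may lie at infinity, over extension fields, or carry multiplicity).


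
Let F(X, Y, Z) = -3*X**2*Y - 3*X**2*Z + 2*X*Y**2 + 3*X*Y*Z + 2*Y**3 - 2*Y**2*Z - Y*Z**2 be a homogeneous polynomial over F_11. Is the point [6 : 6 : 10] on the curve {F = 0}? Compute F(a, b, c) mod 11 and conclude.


F(6,6,10) ≡ 7 (mod 11); P is NOT on the curve.

Evaluate F(6, 6, 10) term-by-term (mod 11).
  -3*X**2*Y ↦ -3·36·6·1 = -648
  -3*X**2*Z ↦ -3·36·1·10 = -1080
  2*X*Y**2 ↦ 2·6·36·1 = 432
  3*X*Y*Z ↦ 3·6·6·10 = 1080
  2*Y**3 ↦ 2·1·216·1 = 432
  -2*Y**2*Z ↦ -2·1·36·10 = -720
  -Y*Z**2 ↦ -1·1·6·100 = -600
Sum: F(6, 6, 10) = (-648) + (-1080) + (432) + (1080) + (432) + (-720) + (-600) = -1104.
Reducing mod 11: -1104 ≡ 7 (mod 11).
Since F(a, b, c) ≡ 7 ≠ 0 (mod 11), P does NOT lie on the curve.


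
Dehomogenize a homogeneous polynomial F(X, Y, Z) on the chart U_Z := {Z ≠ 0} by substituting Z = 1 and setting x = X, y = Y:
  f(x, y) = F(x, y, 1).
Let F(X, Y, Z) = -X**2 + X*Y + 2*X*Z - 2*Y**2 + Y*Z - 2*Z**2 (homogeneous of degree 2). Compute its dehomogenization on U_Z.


f(x, y) = -x**2 + x*y + 2*x - 2*y**2 + y - 2

On U_Z we set Z = 1. Each monomial c·X^i·Y^j·Z^k in F becomes c·x^i·y^j·1^k = c·x^i·y^j.
Substituting Z = 1: F(X, Y, 1) = -x**2 + x*y + 2*x - 2*y**2 + y - 2.
Note: deg(f) ≤ deg(F) = 2; strict inequality happens when F is divisible by Z (lost terms).


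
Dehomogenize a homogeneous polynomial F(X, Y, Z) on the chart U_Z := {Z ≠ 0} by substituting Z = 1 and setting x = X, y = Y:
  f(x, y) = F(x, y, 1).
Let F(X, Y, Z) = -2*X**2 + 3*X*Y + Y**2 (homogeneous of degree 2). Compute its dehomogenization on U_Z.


f(x, y) = -2*x**2 + 3*x*y + y**2

On U_Z we set Z = 1. Each monomial c·X^i·Y^j·Z^k in F becomes c·x^i·y^j·1^k = c·x^i·y^j.
Substituting Z = 1: F(X, Y, 1) = -2*x**2 + 3*x*y + y**2.
Note: deg(f) ≤ deg(F) = 2; strict inequality happens when F is divisible by Z (lost terms).


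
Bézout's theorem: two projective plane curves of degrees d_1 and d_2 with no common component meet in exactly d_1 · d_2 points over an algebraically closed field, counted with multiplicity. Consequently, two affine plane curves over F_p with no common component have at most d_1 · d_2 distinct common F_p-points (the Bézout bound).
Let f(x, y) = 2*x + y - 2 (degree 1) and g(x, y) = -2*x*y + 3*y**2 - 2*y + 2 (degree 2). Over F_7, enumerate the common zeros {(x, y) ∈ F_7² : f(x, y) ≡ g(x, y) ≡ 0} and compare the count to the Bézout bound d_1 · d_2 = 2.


Common zeros: ∅; count = 0; Bézout bound = 2.

deg(f) = 1, deg(g) = 2, so Bézout bound = 2.
Scan x ∈ F_7. For each x, list the y ∈ F_7 with f(x, y) ≡ 0 and those with g(x, y) ≡ 0 (mod 7); the common zeros in that column are the intersection.
  x = 0: f ≡ 0 at y ∈ {2}; g ≡ 0 at y ∈ {4, 6}; common: ∅.
  x = 1: f ≡ 0 at y ∈ {0}; g ≡ 0 at y ∈ ∅; common: ∅.
  x = 2: f ≡ 0 at y ∈ {5}; g ≡ 0 at y ∈ ∅; common: ∅.
  x = 3: f ≡ 0 at y ∈ {3}; g ≡ 0 at y ∈ ∅; common: ∅.
  x = 4: f ≡ 0 at y ∈ {1}; g ≡ 0 at y ∈ ∅; common: ∅.
  x = 5: f ≡ 0 at y ∈ {6}; g ≡ 0 at y ∈ {1, 3}; common: ∅.
  x = 6: f ≡ 0 at y ∈ {4}; g ≡ 0 at y ∈ {2, 5}; common: ∅.
Collecting: common zeros = ∅, so the count is 0.
Comparison with the Bézout bound: 0 ≤ 2 = deg(f)·deg(g), as expected for curves with no common component (the affine F_7-count falls short of the bound because intersections may lie at infinity, over extension fields, or carry multiplicity).


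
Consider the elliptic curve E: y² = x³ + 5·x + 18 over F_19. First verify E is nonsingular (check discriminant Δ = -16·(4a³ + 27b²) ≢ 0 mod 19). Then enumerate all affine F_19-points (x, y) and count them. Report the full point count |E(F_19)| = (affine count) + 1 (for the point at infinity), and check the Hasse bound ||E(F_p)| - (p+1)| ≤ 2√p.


Affine points = {(1, 9), (1, 10), (2, 6), (2, 13), (4, 8), (4, 11), (5, 4), (5, 15), (6, 6), (6, 13), (7, 4), (7, 15), (8, 0), (10, 2), (10, 17), (11, 6), (11, 13), (12, 1), (12, 18), (13, 0), (14, 1), (14, 18), (17, 0)}; affine count = 23; |E(F_19)| = 24.

Discriminant check: Δ ∝ 4a³ + 27b² = 4·5³ + 27·18² = 4·125 + 27·324 ≡ 14 (mod 19). Nonzero ⇒ E is nonsingular.
For each x ∈ F_19, compute rhs = x³ + 5·x + 18 mod 19, then count y ∈ F_19 with y² ≡ rhs.
  x = 0: rhs = 18, matching y values: none (0 points).
  x = 1: rhs = 5, matching y values: 9, 10 (2 points).
  x = 2: rhs = 17, matching y values: 6, 13 (2 points).
  x = 3: rhs = 3, matching y values: none (0 points).
  x = 4: rhs = 7, matching y values: 8, 11 (2 points).
  x = 5: rhs = 16, matching y values: 4, 15 (2 points).
  x = 6: rhs = 17, matching y values: 6, 13 (2 points).
  x = 7: rhs = 16, matching y values: 4, 15 (2 points).
  x = 8: rhs = 0, matching y values: 0 (1 points).
  x = 9: rhs = 13, matching y values: none (0 points).
  x = 10: rhs = 4, matching y values: 2, 17 (2 points).
  x = 11: rhs = 17, matching y values: 6, 13 (2 points).
  x = 12: rhs = 1, matching y values: 1, 18 (2 points).
  x = 13: rhs = 0, matching y values: 0 (1 points).
  x = 14: rhs = 1, matching y values: 1, 18 (2 points).
  x = 15: rhs = 10, matching y values: none (0 points).
  x = 16: rhs = 14, matching y values: none (0 points).
  x = 17: rhs = 0, matching y values: 0 (1 points).
  x = 18: rhs = 12, matching y values: none (0 points).
Total affine count: 23.
Full point count |E(F_19)| = 23 + 1 = 24.
Hasse bound: |24 − (19+1)| = |4| = 4 ≤ 2√19 ≈ 8.7178 ✓.


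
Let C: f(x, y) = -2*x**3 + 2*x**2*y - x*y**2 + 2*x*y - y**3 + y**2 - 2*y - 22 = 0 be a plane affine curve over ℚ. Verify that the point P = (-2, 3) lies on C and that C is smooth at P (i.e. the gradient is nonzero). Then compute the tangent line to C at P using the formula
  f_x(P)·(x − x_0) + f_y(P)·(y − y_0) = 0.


Tangent line at P: -51*x - 7*y - 81 = 0.

Step 1: f(-2, 3) = 0, so P lies on C.
Step 2: partial derivatives
  f_x(x, y) = -6*x**2 + 4*x*y - y**2 + 2*y, f_y(x, y) = 2*x**2 - 2*x*y + 2*x - 3*y**2 + 2*y - 2.
  f_x(P) = -51, f_y(P) = -7 (gradient nonzero, so P is smooth).
Step 3: tangent line at P: -51·(x − -2) + -7·(y − 3) = 0.
Expanding: -51*x - 7*y - 81 = 0.


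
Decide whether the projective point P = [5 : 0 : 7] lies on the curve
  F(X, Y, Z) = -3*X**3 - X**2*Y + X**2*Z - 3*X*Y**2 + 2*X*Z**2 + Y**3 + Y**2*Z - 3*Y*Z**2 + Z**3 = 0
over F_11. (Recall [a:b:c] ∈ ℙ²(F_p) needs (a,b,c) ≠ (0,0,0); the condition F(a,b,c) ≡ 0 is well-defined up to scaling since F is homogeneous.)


F(5,0,7) ≡ 6 (mod 11); P is NOT on the curve.

Evaluate F(5, 0, 7) term-by-term (mod 11).
  -3*X**3 ↦ -3·125·1·1 = -375
  -X**2*Y ↦ -1·25·0·1 = 0
  X**2*Z ↦ 1·25·1·7 = 175
  -3*X*Y**2 ↦ -3·5·0·1 = 0
  2*X*Z**2 ↦ 2·5·1·49 = 490
  Y**3 ↦ 1·1·0·1 = 0
  Y**2*Z ↦ 1·1·0·7 = 0
  -3*Y*Z**2 ↦ -3·1·0·49 = 0
  Z**3 ↦ 1·1·1·343 = 343
Sum: F(5, 0, 7) = (-375) + (0) + (175) + (0) + (490) + (0) + (0) + (0) + (343) = 633.
Reducing mod 11: 633 ≡ 6 (mod 11).
Since F(a, b, c) ≡ 6 ≠ 0 (mod 11), P does NOT lie on the curve.


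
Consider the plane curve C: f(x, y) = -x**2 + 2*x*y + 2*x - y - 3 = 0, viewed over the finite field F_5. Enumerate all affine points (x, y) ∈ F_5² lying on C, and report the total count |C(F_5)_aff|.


Affine F_5-points: {(0, 2), (1, 2), (2, 1), (4, 3)}; count = 4.

For each of the 25 pairs (x, y) ∈ F_5², evaluate f(x, y) mod 5. Record the zeros.
  x = 0: [0↦2, 1↦1, 2↦0, 3↦4, 4↦3]  zeros at y ∈ {2}
  x = 1: [0↦3, 1↦4, 2↦0, 3↦1, 4↦2]  zeros at y ∈ {2}
  x = 2: [0↦2, 1↦0, 2↦3, 3↦1, 4↦4]  zeros at y ∈ {1}
  x = 3: [0↦4, 1↦4, 2↦4, 3↦4, 4↦4]  zeros at y ∈ ∅
  x = 4: [0↦4, 1↦1, 2↦3, 3↦0, 4↦2]  zeros at y ∈ {3}
Collecting zeros: affine points = {(0, 2), (1, 2), (2, 1), (4, 3)}.
Total count |C(F_5)_aff| = 4.


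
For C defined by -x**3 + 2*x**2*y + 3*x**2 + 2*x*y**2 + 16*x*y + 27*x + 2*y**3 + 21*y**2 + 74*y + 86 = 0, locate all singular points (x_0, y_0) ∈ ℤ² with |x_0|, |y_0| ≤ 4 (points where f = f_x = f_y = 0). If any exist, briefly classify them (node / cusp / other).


Singular points: {(-1, -3)}; classification: cusp.

Compute partial derivatives:
  f_x = -3*x**2 + 4*x*y + 6*x + 2*y**2 + 16*y + 27.
  f_y = 2*x**2 + 4*x*y + 16*x + 6*y**2 + 42*y + 74.
Scan x_0 ∈ {−4, ..., 4}. For each x_0, f_y(x_0, y) is a polynomial in y; find its integer roots y ∈ {−4, ..., 4}, then test f_x and f at those candidates.
  x = -4: f_y(-4, y) = 6*y**2 + 26*y + 42; no integer root y with |y| ≤ 4.
  x = -3: f_y(-3, y) = 6*y**2 + 30*y + 44; no integer root y with |y| ≤ 4.
  x = -2: f_y(-2, y) = 6*y**2 + 34*y + 50; no integer root y with |y| ≤ 4.
  x = -1: f_y(-1, y) = 6*y**2 + 38*y + 60; vanishes at y ∈ {-3}. (-1, -3): f_x = 0, f = 0 — SINGULAR.
  x = 0: f_y(0, y) = 6*y**2 + 42*y + 74; no integer root y with |y| ≤ 4.
  x = 1: f_y(1, y) = 6*y**2 + 46*y + 92; no integer root y with |y| ≤ 4.
  x = 2: f_y(2, y) = 6*y**2 + 50*y + 114; no integer root y with |y| ≤ 4.
  x = 3: f_y(3, y) = 6*y**2 + 54*y + 140; no integer root y with |y| ≤ 4.
  x = 4: f_y(4, y) = 6*y**2 + 58*y + 170; no integer root y with |y| ≤ 4.
Only singular point on the grid: (-1, -3).
Classify: substitute x = -1 + u, y = -3 + v and expand: f = -u**3 + 2*u**2*v + 2*u*v**2 + 2*v**3 + v**2.
No constant or linear terms (consistent with a singular point). Quadratic part: v**2. Cubic part: -u**3 + 2*u**2*v + 2*u*v**2 + 2*v**3.
The quadratic part v**2 is a perfect square, so there is a single (double) tangent line v = 0, i.e. y = -3. Restricting the cubic part to that line (v = 0) leaves -u**3 ≠ 0, so f is not divisible by v and the branch is v² ≈ u**3 to lowest order — this is a cusp.
Classification: cusp.


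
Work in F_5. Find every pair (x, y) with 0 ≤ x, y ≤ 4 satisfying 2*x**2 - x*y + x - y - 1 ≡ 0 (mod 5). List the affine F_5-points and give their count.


Affine F_5-points: {(0, 4), (1, 1), (2, 3), (3, 0), (4, 0), (4, 1), (4, 2), (4, 3), (4, 4)}; count = 9.

For each of the 25 pairs (x, y) ∈ F_5², evaluate f(x, y) mod 5. Record the zeros.
  x = 0: [0↦4, 1↦3, 2↦2, 3↦1, 4↦0]  zeros at y ∈ {4}
  x = 1: [0↦2, 1↦0, 2↦3, 3↦1, 4↦4]  zeros at y ∈ {1}
  x = 2: [0↦4, 1↦1, 2↦3, 3↦0, 4↦2]  zeros at y ∈ {3}
  x = 3: [0↦0, 1↦1, 2↦2, 3↦3, 4↦4]  zeros at y ∈ {0}
  x = 4: [0↦0, 1↦0, 2↦0, 3↦0, 4↦0]  zeros at y ∈ {0, 1, 2, 3, 4}
Collecting zeros: affine points = {(0, 4), (1, 1), (2, 3), (3, 0), (4, 0), (4, 1), (4, 2), (4, 3), (4, 4)}.
Total count |C(F_5)_aff| = 9.


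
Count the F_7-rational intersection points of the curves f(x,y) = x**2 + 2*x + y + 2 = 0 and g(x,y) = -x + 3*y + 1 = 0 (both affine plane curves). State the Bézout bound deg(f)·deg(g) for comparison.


Common zeros: ∅; count = 0; Bézout bound = 2.

deg(f) = 2, deg(g) = 1, so Bézout bound = 2.
Scan x ∈ F_7. For each x, list the y ∈ F_7 with f(x, y) ≡ 0 and those with g(x, y) ≡ 0 (mod 7); the common zeros in that column are the intersection.
  x = 0: f ≡ 0 at y ∈ {5}; g ≡ 0 at y ∈ {2}; common: ∅.
  x = 1: f ≡ 0 at y ∈ {2}; g ≡ 0 at y ∈ {0}; common: ∅.
  x = 2: f ≡ 0 at y ∈ {4}; g ≡ 0 at y ∈ {5}; common: ∅.
  x = 3: f ≡ 0 at y ∈ {4}; g ≡ 0 at y ∈ {3}; common: ∅.
  x = 4: f ≡ 0 at y ∈ {2}; g ≡ 0 at y ∈ {1}; common: ∅.
  x = 5: f ≡ 0 at y ∈ {5}; g ≡ 0 at y ∈ {6}; common: ∅.
  x = 6: f ≡ 0 at y ∈ {6}; g ≡ 0 at y ∈ {4}; common: ∅.
Collecting: common zeros = ∅, so the count is 0.
Comparison with the Bézout bound: 0 ≤ 2 = deg(f)·deg(g), as expected for curves with no common component (the affine F_7-count falls short of the bound because intersections may lie at infinity, over extension fields, or carry multiplicity).


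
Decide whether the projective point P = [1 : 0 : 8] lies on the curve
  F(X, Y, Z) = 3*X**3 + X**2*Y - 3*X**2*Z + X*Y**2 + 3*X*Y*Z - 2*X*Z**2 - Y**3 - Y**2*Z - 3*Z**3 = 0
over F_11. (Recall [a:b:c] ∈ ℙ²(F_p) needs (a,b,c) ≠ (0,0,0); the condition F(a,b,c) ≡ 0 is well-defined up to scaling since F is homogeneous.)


F(1,0,8) ≡ 9 (mod 11); P is NOT on the curve.

Evaluate F(1, 0, 8) term-by-term (mod 11).
  3*X**3 ↦ 3·1·1·1 = 3
  X**2*Y ↦ 1·1·0·1 = 0
  -3*X**2*Z ↦ -3·1·1·8 = -24
  X*Y**2 ↦ 1·1·0·1 = 0
  3*X*Y*Z ↦ 3·1·0·8 = 0
  -2*X*Z**2 ↦ -2·1·1·64 = -128
  -Y**3 ↦ -1·1·0·1 = 0
  -Y**2*Z ↦ -1·1·0·8 = 0
  -3*Z**3 ↦ -3·1·1·512 = -1536
Sum: F(1, 0, 8) = (3) + (0) + (-24) + (0) + (0) + (-128) + (0) + (0) + (-1536) = -1685.
Reducing mod 11: -1685 ≡ 9 (mod 11).
Since F(a, b, c) ≡ 9 ≠ 0 (mod 11), P does NOT lie on the curve.


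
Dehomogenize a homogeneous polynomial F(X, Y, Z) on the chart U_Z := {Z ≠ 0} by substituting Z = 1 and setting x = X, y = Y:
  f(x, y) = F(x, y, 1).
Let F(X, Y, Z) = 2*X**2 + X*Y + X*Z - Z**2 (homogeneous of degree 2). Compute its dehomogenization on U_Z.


f(x, y) = 2*x**2 + x*y + x - 1

On U_Z we set Z = 1. Each monomial c·X^i·Y^j·Z^k in F becomes c·x^i·y^j·1^k = c·x^i·y^j.
Substituting Z = 1: F(X, Y, 1) = 2*x**2 + x*y + x - 1.
Note: deg(f) ≤ deg(F) = 2; strict inequality happens when F is divisible by Z (lost terms).


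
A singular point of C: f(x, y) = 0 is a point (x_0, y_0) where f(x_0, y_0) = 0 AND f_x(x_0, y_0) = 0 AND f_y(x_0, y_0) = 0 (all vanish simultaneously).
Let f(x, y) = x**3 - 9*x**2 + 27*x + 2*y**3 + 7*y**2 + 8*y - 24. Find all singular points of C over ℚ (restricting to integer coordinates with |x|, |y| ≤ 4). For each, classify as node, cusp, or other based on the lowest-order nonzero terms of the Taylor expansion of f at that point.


Singular points: {(3, -1)}; classification: cusp.

Compute partial derivatives:
  f_x = 3*x**2 - 18*x + 27.
  f_y = 6*y**2 + 14*y + 8.
Scan x_0 ∈ {−4, ..., 4}. For each x_0, f_y(x_0, y) is a polynomial in y; find its integer roots y ∈ {−4, ..., 4}, then test f_x and f at those candidates.
  x = -4: f_y(-4, y) = 6*y**2 + 14*y + 8; vanishes at y ∈ {-1}. (-4, -1): f_x = 147 ≠ 0.
  x = -3: f_y(-3, y) = 6*y**2 + 14*y + 8; vanishes at y ∈ {-1}. (-3, -1): f_x = 108 ≠ 0.
  x = -2: f_y(-2, y) = 6*y**2 + 14*y + 8; vanishes at y ∈ {-1}. (-2, -1): f_x = 75 ≠ 0.
  x = -1: f_y(-1, y) = 6*y**2 + 14*y + 8; vanishes at y ∈ {-1}. (-1, -1): f_x = 48 ≠ 0.
  x = 0: f_y(0, y) = 6*y**2 + 14*y + 8; vanishes at y ∈ {-1}. (0, -1): f_x = 27 ≠ 0.
  x = 1: f_y(1, y) = 6*y**2 + 14*y + 8; vanishes at y ∈ {-1}. (1, -1): f_x = 12 ≠ 0.
  x = 2: f_y(2, y) = 6*y**2 + 14*y + 8; vanishes at y ∈ {-1}. (2, -1): f_x = 3 ≠ 0.
  x = 3: f_y(3, y) = 6*y**2 + 14*y + 8; vanishes at y ∈ {-1}. (3, -1): f_x = 0, f = 0 — SINGULAR.
  x = 4: f_y(4, y) = 6*y**2 + 14*y + 8; vanishes at y ∈ {-1}. (4, -1): f_x = 3 ≠ 0.
Only singular point on the grid: (3, -1).
Classify: substitute x = 3 + u, y = -1 + v and expand: f = u**3 + 2*v**3 + v**2.
No constant or linear terms (consistent with a singular point). Quadratic part: v**2. Cubic part: u**3 + 2*v**3.
The quadratic part v**2 is a perfect square, so there is a single (double) tangent line v = 0, i.e. y = -1. Restricting the cubic part to that line (v = 0) leaves u**3 ≠ 0, so f is not divisible by v and the branch is v² ≈ -u**3 to lowest order — this is a cusp.
Classification: cusp.


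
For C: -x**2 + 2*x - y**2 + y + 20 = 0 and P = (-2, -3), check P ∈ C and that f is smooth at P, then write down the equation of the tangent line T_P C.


Tangent line at P: 6*x + 7*y + 33 = 0.

Step 1: f(-2, -3) = 0, so P lies on C.
Step 2: partial derivatives
  f_x(x, y) = 2 - 2*x, f_y(x, y) = 1 - 2*y.
  f_x(P) = 6, f_y(P) = 7 (gradient nonzero, so P is smooth).
Step 3: tangent line at P: 6·(x − -2) + 7·(y − -3) = 0.
Expanding: 6*x + 7*y + 33 = 0.


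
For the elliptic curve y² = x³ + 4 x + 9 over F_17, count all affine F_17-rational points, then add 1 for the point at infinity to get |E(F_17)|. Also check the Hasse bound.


Affine points = {(0, 3), (0, 14), (2, 5), (2, 12), (4, 2), (4, 15), (5, 1), (5, 16), (8, 3), (8, 14), (9, 3), (9, 14), (12, 0), (14, 2), (14, 15), (16, 2), (16, 15)}; affine count = 17; |E(F_17)| = 18.

Discriminant check: Δ ∝ 4a³ + 27b² = 4·4³ + 27·9² = 4·64 + 27·81 ≡ 12 (mod 17). Nonzero ⇒ E is nonsingular.
For each x ∈ F_17, compute rhs = x³ + 4·x + 9 mod 17, then count y ∈ F_17 with y² ≡ rhs.
  x = 0: rhs = 9, matching y values: 3, 14 (2 points).
  x = 1: rhs = 14, matching y values: none (0 points).
  x = 2: rhs = 8, matching y values: 5, 12 (2 points).
  x = 3: rhs = 14, matching y values: none (0 points).
  x = 4: rhs = 4, matching y values: 2, 15 (2 points).
  x = 5: rhs = 1, matching y values: 1, 16 (2 points).
  x = 6: rhs = 11, matching y values: none (0 points).
  x = 7: rhs = 6, matching y values: none (0 points).
  x = 8: rhs = 9, matching y values: 3, 14 (2 points).
  x = 9: rhs = 9, matching y values: 3, 14 (2 points).
  x = 10: rhs = 12, matching y values: none (0 points).
  x = 11: rhs = 7, matching y values: none (0 points).
  x = 12: rhs = 0, matching y values: 0 (1 points).
  x = 13: rhs = 14, matching y values: none (0 points).
  x = 14: rhs = 4, matching y values: 2, 15 (2 points).
  x = 15: rhs = 10, matching y values: none (0 points).
  x = 16: rhs = 4, matching y values: 2, 15 (2 points).
Total affine count: 17.
Full point count |E(F_17)| = 17 + 1 = 18.
Hasse bound: |18 − (17+1)| = |0| = 0 ≤ 2√17 ≈ 8.2462 ✓.


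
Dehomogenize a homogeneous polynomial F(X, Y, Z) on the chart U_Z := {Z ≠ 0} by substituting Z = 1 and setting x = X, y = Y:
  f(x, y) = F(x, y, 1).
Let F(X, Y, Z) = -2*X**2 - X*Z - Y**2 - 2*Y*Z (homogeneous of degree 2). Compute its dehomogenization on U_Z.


f(x, y) = -2*x**2 - x - y**2 - 2*y

On U_Z we set Z = 1. Each monomial c·X^i·Y^j·Z^k in F becomes c·x^i·y^j·1^k = c·x^i·y^j.
Substituting Z = 1: F(X, Y, 1) = -2*x**2 - x - y**2 - 2*y.
Note: deg(f) ≤ deg(F) = 2; strict inequality happens when F is divisible by Z (lost terms).


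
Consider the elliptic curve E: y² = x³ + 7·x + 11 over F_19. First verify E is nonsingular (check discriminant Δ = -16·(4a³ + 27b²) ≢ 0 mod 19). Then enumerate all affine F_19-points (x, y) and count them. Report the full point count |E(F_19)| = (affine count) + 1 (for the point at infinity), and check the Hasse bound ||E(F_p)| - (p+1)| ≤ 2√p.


Affine points = {(0, 7), (0, 12), (1, 0), (5, 0), (7, 2), (7, 17), (8, 3), (8, 16), (9, 9), (9, 10), (10, 6), (10, 13), (13, 0), (16, 1), (16, 18)}; affine count = 15; |E(F_19)| = 16.

Discriminant check: Δ ∝ 4a³ + 27b² = 4·7³ + 27·11² = 4·343 + 27·121 ≡ 3 (mod 19). Nonzero ⇒ E is nonsingular.
For each x ∈ F_19, compute rhs = x³ + 7·x + 11 mod 19, then count y ∈ F_19 with y² ≡ rhs.
  x = 0: rhs = 11, matching y values: 7, 12 (2 points).
  x = 1: rhs = 0, matching y values: 0 (1 points).
  x = 2: rhs = 14, matching y values: none (0 points).
  x = 3: rhs = 2, matching y values: none (0 points).
  x = 4: rhs = 8, matching y values: none (0 points).
  x = 5: rhs = 0, matching y values: 0 (1 points).
  x = 6: rhs = 3, matching y values: none (0 points).
  x = 7: rhs = 4, matching y values: 2, 17 (2 points).
  x = 8: rhs = 9, matching y values: 3, 16 (2 points).
  x = 9: rhs = 5, matching y values: 9, 10 (2 points).
  x = 10: rhs = 17, matching y values: 6, 13 (2 points).
  x = 11: rhs = 13, matching y values: none (0 points).
  x = 12: rhs = 18, matching y values: none (0 points).
  x = 13: rhs = 0, matching y values: 0 (1 points).
  x = 14: rhs = 3, matching y values: none (0 points).
  x = 15: rhs = 14, matching y values: none (0 points).
  x = 16: rhs = 1, matching y values: 1, 18 (2 points).
  x = 17: rhs = 8, matching y values: none (0 points).
  x = 18: rhs = 3, matching y values: none (0 points).
Total affine count: 15.
Full point count |E(F_19)| = 15 + 1 = 16.
Hasse bound: |16 − (19+1)| = |-4| = 4 ≤ 2√19 ≈ 8.7178 ✓.


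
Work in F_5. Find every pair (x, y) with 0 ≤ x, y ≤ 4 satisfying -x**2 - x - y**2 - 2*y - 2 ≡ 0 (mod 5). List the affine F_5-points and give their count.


Affine F_5-points: {(0, 1), (0, 2), (4, 1), (4, 2)}; count = 4.

For each of the 25 pairs (x, y) ∈ F_5², evaluate f(x, y) mod 5. Record the zeros.
  x = 0: [0↦3, 1↦0, 2↦0, 3↦3, 4↦4]  zeros at y ∈ {1, 2}
  x = 1: [0↦1, 1↦3, 2↦3, 3↦1, 4↦2]  zeros at y ∈ ∅
  x = 2: [0↦2, 1↦4, 2↦4, 3↦2, 4↦3]  zeros at y ∈ ∅
  x = 3: [0↦1, 1↦3, 2↦3, 3↦1, 4↦2]  zeros at y ∈ ∅
  x = 4: [0↦3, 1↦0, 2↦0, 3↦3, 4↦4]  zeros at y ∈ {1, 2}
Collecting zeros: affine points = {(0, 1), (0, 2), (4, 1), (4, 2)}.
Total count |C(F_5)_aff| = 4.


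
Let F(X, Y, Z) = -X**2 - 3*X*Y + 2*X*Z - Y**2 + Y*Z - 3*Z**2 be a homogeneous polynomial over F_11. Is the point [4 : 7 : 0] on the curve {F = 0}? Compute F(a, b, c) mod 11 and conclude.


F(4,7,0) ≡ 5 (mod 11); P is NOT on the curve.

Evaluate F(4, 7, 0) term-by-term (mod 11).
  -X**2 ↦ -1·16·1·1 = -16
  -3*X*Y ↦ -3·4·7·1 = -84
  2*X*Z ↦ 2·4·1·0 = 0
  -Y**2 ↦ -1·1·49·1 = -49
  Y*Z ↦ 1·1·7·0 = 0
  -3*Z**2 ↦ -3·1·1·0 = 0
Sum: F(4, 7, 0) = (-16) + (-84) + (0) + (-49) + (0) + (0) = -149.
Reducing mod 11: -149 ≡ 5 (mod 11).
Since F(a, b, c) ≡ 5 ≠ 0 (mod 11), P does NOT lie on the curve.


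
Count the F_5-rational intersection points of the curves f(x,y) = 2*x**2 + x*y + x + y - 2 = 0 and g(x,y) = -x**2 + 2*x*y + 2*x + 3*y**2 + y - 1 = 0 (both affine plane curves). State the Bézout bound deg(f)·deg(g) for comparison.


Common zeros: ∅; count = 0; Bézout bound = 4.

deg(f) = 2, deg(g) = 2, so Bézout bound = 4.
Scan x ∈ F_5. For each x, list the y ∈ F_5 with f(x, y) ≡ 0 and those with g(x, y) ≡ 0 (mod 5); the common zeros in that column are the intersection.
  x = 0: f ≡ 0 at y ∈ {2}; g ≡ 0 at y ∈ ∅; common: ∅.
  x = 1: f ≡ 0 at y ∈ {2}; g ≡ 0 at y ∈ {0, 4}; common: ∅.
  x = 2: f ≡ 0 at y ∈ {4}; g ≡ 0 at y ∈ ∅; common: ∅.
  x = 3: f ≡ 0 at y ∈ {4}; g ≡ 0 at y ∈ ∅; common: ∅.
  x = 4: f ≡ 0 at y ∈ ∅; g ≡ 0 at y ∈ {3, 4}; common: ∅.
Collecting: common zeros = ∅, so the count is 0.
Comparison with the Bézout bound: 0 ≤ 4 = deg(f)·deg(g), as expected for curves with no common component (the affine F_5-count falls short of the bound because intersections may lie at infinity, over extension fields, or carry multiplicity).


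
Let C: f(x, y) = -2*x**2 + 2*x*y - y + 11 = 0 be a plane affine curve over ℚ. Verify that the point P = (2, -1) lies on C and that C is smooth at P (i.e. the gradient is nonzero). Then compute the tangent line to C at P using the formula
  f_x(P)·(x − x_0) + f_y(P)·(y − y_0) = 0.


Tangent line at P: -10*x + 3*y + 23 = 0.

Step 1: f(2, -1) = 0, so P lies on C.
Step 2: partial derivatives
  f_x(x, y) = -4*x + 2*y, f_y(x, y) = 2*x - 1.
  f_x(P) = -10, f_y(P) = 3 (gradient nonzero, so P is smooth).
Step 3: tangent line at P: -10·(x − 2) + 3·(y − -1) = 0.
Expanding: -10*x + 3*y + 23 = 0.


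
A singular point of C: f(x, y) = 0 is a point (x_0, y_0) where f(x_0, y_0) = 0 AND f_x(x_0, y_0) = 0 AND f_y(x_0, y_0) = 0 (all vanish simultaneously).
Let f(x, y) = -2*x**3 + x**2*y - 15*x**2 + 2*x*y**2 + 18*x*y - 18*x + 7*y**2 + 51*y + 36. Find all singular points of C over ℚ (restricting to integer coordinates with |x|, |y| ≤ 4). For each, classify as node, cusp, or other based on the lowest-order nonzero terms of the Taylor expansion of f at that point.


Singular points: {(-3, -3)}; classification: cusp.

Compute partial derivatives:
  f_x = -6*x**2 + 2*x*y - 30*x + 2*y**2 + 18*y - 18.
  f_y = x**2 + 4*x*y + 18*x + 14*y + 51.
Scan x_0 ∈ {−4, ..., 4}. For each x_0, f_y(x_0, y) is a polynomial in y; find its integer roots y ∈ {−4, ..., 4}, then test f_x and f at those candidates.
  x = -4: f_y(-4, y) = -2*y - 5; no integer root y with |y| ≤ 4.
  x = -3: f_y(-3, y) = 2*y + 6; vanishes at y ∈ {-3}. (-3, -3): f_x = 0, f = 0 — SINGULAR.
  x = -2: f_y(-2, y) = 6*y + 19; no integer root y with |y| ≤ 4.
  x = -1: f_y(-1, y) = 10*y + 34; no integer root y with |y| ≤ 4.
  x = 0: f_y(0, y) = 14*y + 51; no integer root y with |y| ≤ 4.
  x = 1: f_y(1, y) = 18*y + 70; no integer root y with |y| ≤ 4.
  x = 2: f_y(2, y) = 22*y + 91; no integer root y with |y| ≤ 4.
  x = 3: f_y(3, y) = 26*y + 114; no integer root y with |y| ≤ 4.
  x = 4: f_y(4, y) = 30*y + 139; no integer root y with |y| ≤ 4.
Only singular point on the grid: (-3, -3).
Classify: substitute x = -3 + u, y = -3 + v and expand: f = -2*u**3 + u**2*v + 2*u*v**2 + v**2.
No constant or linear terms (consistent with a singular point). Quadratic part: v**2. Cubic part: -2*u**3 + u**2*v + 2*u*v**2.
The quadratic part v**2 is a perfect square, so there is a single (double) tangent line v = 0, i.e. y = -3. Restricting the cubic part to that line (v = 0) leaves -2*u**3 ≠ 0, so f is not divisible by v and the branch is v² ≈ 2*u**3 to lowest order — this is a cusp.
Classification: cusp.
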